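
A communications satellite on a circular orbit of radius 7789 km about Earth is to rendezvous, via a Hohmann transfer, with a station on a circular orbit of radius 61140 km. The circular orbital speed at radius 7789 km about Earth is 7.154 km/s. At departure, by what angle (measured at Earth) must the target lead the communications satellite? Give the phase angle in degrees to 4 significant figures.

φ = 103.8°

From the circular-orbit relation v² = μ/r at r = 7789 km: μ = v²r = (7.154)² × 7789 = 3.98639×10^5 km³/s².
Transfer-ellipse semi-major axis a_t = (r₁ + r₂)/2 = (7789 + 61140)/2 = 34464.5 km.
Transfer time t = π√(a_t³/μ) = 31840 s.
Target angular speed ω₂ = √(μ/r₂³) = 4.176×10^-5 rad/s.
Angle swept by the target during transfer: ω₂·t = 1.3296 rad = 76.18°.
Arrival is 180° from departure on the ellipse, so φ = 180° − 76.18° = 103.8°.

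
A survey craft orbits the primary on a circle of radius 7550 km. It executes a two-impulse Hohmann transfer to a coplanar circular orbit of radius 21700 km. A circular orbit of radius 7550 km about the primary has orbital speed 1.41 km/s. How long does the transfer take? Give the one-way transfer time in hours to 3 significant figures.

From the circular-orbit relation v² = μ/r at r = 7550 km: μ = v²r = (1.41)² × 7550 = 15010.2 km³/s².
Semi-major axis of the transfer orbit: a_t = (7550 + 21700)/2 = 14625 km.
By Kepler's third law the transfer-orbit period is T = 2π√(a_t³/μ), so t = T/2 = 45350 s.
Converting: 45350 s ÷ 3600 s/hour = 12.6 hours.

t = 12.6 hours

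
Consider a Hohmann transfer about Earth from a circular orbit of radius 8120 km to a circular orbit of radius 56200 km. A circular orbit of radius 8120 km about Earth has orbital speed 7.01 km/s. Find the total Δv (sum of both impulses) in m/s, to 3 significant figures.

Δv = 3580 m/s

From the circular-orbit relation v² = μ/r at r = 8120 km: μ = v²r = (7.01)² × 8120 = 3.99018×10^5 km³/s².
Transfer-ellipse semi-major axis a_t = (r₁ + r₂)/2 = (8120 + 56200)/2 = 32160 km.
At r₁ the circular-orbit speed is v₁ = √(μ/r₁) = 7.01000 km/s.
Transfer-orbit speed at r₁ (vis-viva): v_p = √[μ(2/r₁ − 1/a_t)] = 9.26677 km/s.
First burn Δv₁ = |v_p − v₁| = 2.25677 km/s.
Circular speed at r₂: v₂ = √(μ/r₂) = 2.664575 km/s.
Transfer-orbit speed at r₂: v_a = √[μ(2/r₂ − 1/a_t)] = 1.338899 km/s.
Second burn Δv₂ = |v₂ − v_a| = 1.32568 km/s.
Total Δv = Δv₁ + Δv₂ = 3.582 km/s.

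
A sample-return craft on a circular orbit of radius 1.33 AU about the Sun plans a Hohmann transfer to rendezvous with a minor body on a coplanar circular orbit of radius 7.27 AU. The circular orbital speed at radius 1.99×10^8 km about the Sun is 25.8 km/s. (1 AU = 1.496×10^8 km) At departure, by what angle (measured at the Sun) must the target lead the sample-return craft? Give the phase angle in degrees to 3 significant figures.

From the circular-orbit relation v² = μ/r at r = 1.99×10^8 km: μ = v²r = (25.8)² × 1.99×10^8 = 1.32462×10^11 km³/s².
In km: r₁ = 1.33 × 1.496×10^8 = 1.98968×10^8 km; r₂ = 7.27 × 1.496×10^8 = 1.087592×10^9 km.
Semi-major axis of the transfer orbit: a_t = (1.98968×10^8 + 1.087592×10^9)/2 = 6.4328×10^8 km.
The half-period of the transfer ellipse is t = π√(a_t³/μ) = 1.408×10^8 s.
Target angular speed ω₂ = √(μ/r₂³) = 1.015×10^-8 rad/s.
Angle swept by the target during transfer: ω₂·t = 1.429 rad = 81.88°.
Arrival is 180° from departure on the ellipse, so φ = 180° − 81.88° = 98.1°.

φ = 98.1°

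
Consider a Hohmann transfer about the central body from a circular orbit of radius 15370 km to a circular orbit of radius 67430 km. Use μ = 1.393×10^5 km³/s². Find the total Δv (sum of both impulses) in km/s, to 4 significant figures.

The Hohmann ellipse has a_t = (r₁ + r₂)/2 = 41400 km.
Circular speed at r₁: v₁ = √(μ/r₁) = √(1.393×10^5/15370) = 3.0105 km/s.
On the transfer ellipse at r₁, v² = μ(2/r − 1/a) gives v_p = √[μ(2/r₁ − 1/a_t)] = 3.8421 km/s.
First burn Δv₁ = |v_p − v₁| = 0.8316 km/s.
Circular speed at r₂: v₂ = √(μ/r₂) = 1.4373 km/s.
Transfer-orbit speed at r₂: v_a = √[μ(2/r₂ − 1/a_t)] = 0.87576 km/s.
Second burn Δv₂ = |v₂ − v_a| = 0.5615 km/s.
Δv = Δv₁ + Δv₂ = 0.8316 + 0.5615 = 1.393 km/s.

Δv = 1.393 km/s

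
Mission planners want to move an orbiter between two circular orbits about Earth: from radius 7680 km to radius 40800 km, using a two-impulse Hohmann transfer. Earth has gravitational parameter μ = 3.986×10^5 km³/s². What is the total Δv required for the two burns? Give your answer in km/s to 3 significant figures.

The Hohmann ellipse has a_t = (r₁ + r₂)/2 = 24240 km.
At r₁ the circular-orbit speed is v₁ = √(μ/r₁) = 7.20424 km/s.
On the transfer ellipse at r₁, v² = μ(2/r − 1/a) gives v_p = √[μ(2/r₁ − 1/a_t)] = 9.34656 km/s.
First burn Δv₁ = |v_p − v₁| = 2.1423 km/s.
At r₂, v₂ = √(μ/r₂) = 3.12564 km/s.
Transfer-orbit speed at r₂: v_a = √[μ(2/r₂ − 1/a_t)] = 1.75935 km/s.
Second burn Δv₂ = |v₂ − v_a| = 1.3663 km/s.
Total Δv = Δv₁ + Δv₂ = 3.509 km/s.

Δv = 3.51 km/s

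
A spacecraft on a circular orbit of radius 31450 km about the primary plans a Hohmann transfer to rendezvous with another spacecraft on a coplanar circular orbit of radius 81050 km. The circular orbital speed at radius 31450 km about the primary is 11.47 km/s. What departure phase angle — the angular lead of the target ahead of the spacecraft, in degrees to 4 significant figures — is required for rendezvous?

φ = 75.93°

From the circular-orbit relation v² = μ/r at r = 31450 km: μ = v²r = (11.47)² × 31450 = 4.13759×10^6 km³/s².
The Hohmann ellipse has a_t = (r₁ + r₂)/2 = 56250 km.
The half-period of the transfer ellipse is t = π√(a_t³/μ) = 20604.4 s.
Target angular speed ω₂ = √(μ/r₂³) = 8.81544×10^-5 rad/s.
Angle swept by the target during transfer: ω₂·t = 1.8164 rad = 104.07°.
Arrival is 180° from departure on the ellipse, so φ = 180° − 104.07° = 75.93°.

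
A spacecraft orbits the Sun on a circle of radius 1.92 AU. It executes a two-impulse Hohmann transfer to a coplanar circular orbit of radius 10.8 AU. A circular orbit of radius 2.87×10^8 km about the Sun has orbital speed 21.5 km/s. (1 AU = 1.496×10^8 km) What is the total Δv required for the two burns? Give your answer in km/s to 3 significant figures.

From the circular-orbit relation v² = μ/r at r = 2.87×10^8 km: μ = v²r = (21.5)² × 2.87×10^8 = 1.32666×10^11 km³/s².
In km: r₁ = 1.92 × 1.496×10^8 = 2.87232×10^8 km; r₂ = 10.8 × 1.496×10^8 = 1.61568×10^9 km.
Transfer-ellipse semi-major axis a_t = (r₁ + r₂)/2 = (2.87232×10^8 + 1.61568×10^9)/2 = 9.51456×10^8 km.
At r₁ the circular-orbit speed is v₁ = √(μ/r₁) = 21.4913 km/s.
On the transfer ellipse at r₁, vis-viva gives v_p = √[μ(2/r₁ − 1/a_t)] = 28.0057 km/s.
First burn Δv₁ = |v_p − v₁| = 6.514 km/s.
Circular speed at r₂: v₂ = √(μ/r₂) = 9.062 km/s.
Transfer-orbit speed at r₂: v_a = √[μ(2/r₂ − 1/a_t)] = 4.979 km/s.
Second burn Δv₂ = |v₂ − v_a| = 4.083 km/s.
Total Δv = Δv₁ + Δv₂ = 10.60 km/s.

Δv = 10.6 km/s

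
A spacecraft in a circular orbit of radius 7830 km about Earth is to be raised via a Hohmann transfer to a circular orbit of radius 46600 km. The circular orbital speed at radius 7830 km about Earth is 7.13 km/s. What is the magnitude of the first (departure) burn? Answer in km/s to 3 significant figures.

From the circular-orbit relation v² = μ/r at r = 7830 km: μ = v²r = (7.13)² × 7830 = 3.98053×10^5 km³/s².
Semi-major axis of the transfer orbit: a_t = (7830 + 46600)/2 = 27215 km.
On the circular orbit at r = 7830 km, v_c = √(μ/r) = 7.130 km/s.
Transfer-orbit speed at the same r (vis-viva, a = a_t): v_t = √[μ(2/r − 1/a_t)] = 9.330 km/s.
Δv₁ = |v_t − v_c| = |9.330 − 7.130| = 2.200 km/s.

Δv₁ = 2.20 km/s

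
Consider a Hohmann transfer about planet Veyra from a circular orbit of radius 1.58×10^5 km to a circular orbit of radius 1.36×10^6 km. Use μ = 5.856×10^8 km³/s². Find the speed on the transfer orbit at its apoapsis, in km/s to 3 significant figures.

v = 9.47 km/s

The Hohmann ellipse has a_t = (r₁ + r₂)/2 = 7.590×10^5 km.
At apoapsis, r = 1.360×10^6 km.
Vis-viva: v = √[μ(2/r − 1/a_t)] = √[5.856×10^8 × (2/1.360×10^6 − 1/7.590×10^5)] = 9.468 km/s.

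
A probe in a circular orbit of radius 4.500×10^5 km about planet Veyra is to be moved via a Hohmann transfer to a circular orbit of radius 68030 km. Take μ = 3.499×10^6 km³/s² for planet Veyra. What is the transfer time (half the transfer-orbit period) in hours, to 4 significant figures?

t = 61.50 hours

Semi-major axis of the transfer orbit: a_t = (4.500×10^5 + 68030)/2 = 2.59015×10^5 km.
Transfer time t = π√(a_t³/μ) = π√((2.59015×10^5)³ / 3.499×10^6) = 2.214×10^5 s.
Converting: 2.214×10^5 s ÷ 3600 s/hour = 61.50 hours.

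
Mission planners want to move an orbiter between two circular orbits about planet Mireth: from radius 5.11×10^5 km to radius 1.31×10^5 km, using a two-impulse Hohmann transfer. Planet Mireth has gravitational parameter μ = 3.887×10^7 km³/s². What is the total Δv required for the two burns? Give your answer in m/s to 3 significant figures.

Transfer-ellipse semi-major axis a_t = (r₁ + r₂)/2 = (5.110×10^5 + 1.310×10^5)/2 = 3.210×10^5 km.
At r₁ the circular-orbit speed is v₁ = √(μ/r₁) = 8.722 km/s.
On the transfer ellipse at r₁, v² = μ(2/r − 1/a) gives v_a = √[μ(2/r₁ − 1/a_t)] = 5.572 km/s.
First burn Δv₁ = |v_a − v₁| = 3.150 km/s.
Circular speed at r₂: v₂ = √(μ/r₂) = 17.225 km/s.
Transfer-orbit speed at r₂: v_p = √[μ(2/r₂ − 1/a_t)] = 21.733 km/s.
Second burn Δv₂ = |v₂ − v_p| = 4.508 km/s.
Δv = Δv₁ + Δv₂ = 3.150 + 4.508 = 7.658 km/s.

Δv = 7660 m/s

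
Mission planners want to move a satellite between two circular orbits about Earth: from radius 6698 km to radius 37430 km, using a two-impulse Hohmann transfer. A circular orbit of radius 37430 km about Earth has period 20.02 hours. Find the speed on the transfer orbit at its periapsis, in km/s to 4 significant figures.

v = 10.05 km/s

From Kepler's third law T² = 4π²r³/μ at r = 37430 km, T = 20.02 hours = 20.02 × 3600 s = 72072 s: μ = 4π²r³/T² = 3.98553×10^5 km³/s².
Transfer-ellipse semi-major axis a_t = (r₁ + r₂)/2 = (6698 + 37430)/2 = 22064 km.
At periapsis, r = 6698 km.
Vis-viva: v = √[μ(2/r − 1/a_t)] = √[3.98553×10^5 × (2/6698 − 1/22064)] = 10.05 km/s.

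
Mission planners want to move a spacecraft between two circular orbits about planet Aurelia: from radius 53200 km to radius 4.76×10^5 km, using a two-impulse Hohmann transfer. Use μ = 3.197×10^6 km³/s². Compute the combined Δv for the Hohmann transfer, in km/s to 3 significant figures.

Δv = 4.07 km/s

The Hohmann ellipse has a_t = (r₁ + r₂)/2 = 2.646×10^5 km.
Circular speed at r₁: v₁ = √(μ/r₁) = √(3.197×10^6/53200) = 7.7520 km/s.
Transfer-orbit speed at r₁ (vis-viva equation): v_p = √[μ(2/r₁ − 1/a_t)] = 10.397 km/s.
First burn Δv₁ = |v_p − v₁| = 2.645 km/s.
At r₂, v₂ = √(μ/r₂) = 2.592 km/s.
Transfer-orbit speed at r₂: v_a = √[μ(2/r₂ − 1/a_t)] = 1.162 km/s.
Second burn Δv₂ = |v₂ − v_a| = 1.430 km/s.
Δv = Δv₁ + Δv₂ = 2.645 + 1.430 = 4.075 km/s.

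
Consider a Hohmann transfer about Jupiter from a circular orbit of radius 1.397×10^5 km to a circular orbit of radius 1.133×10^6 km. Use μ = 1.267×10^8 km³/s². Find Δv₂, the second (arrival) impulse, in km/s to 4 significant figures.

Δv₂ = 5.620 km/s

Transfer-ellipse semi-major axis a_t = (r₁ + r₂)/2 = (1.397×10^5 + 1.133×10^6)/2 = 6.3635×10^5 km.
On the circular orbit at r = 1.133×10^6 km, v_c = √(μ/r) = 10.575 km/s.
Vis-viva on the transfer ellipse at r = 1.133×10^6 km gives v_t = √[μ(2/r − 1/a_t)] = 4.9548 km/s.
Δv₂ = |v_t − v_c| = |4.9548 − 10.575| = 5.620 km/s.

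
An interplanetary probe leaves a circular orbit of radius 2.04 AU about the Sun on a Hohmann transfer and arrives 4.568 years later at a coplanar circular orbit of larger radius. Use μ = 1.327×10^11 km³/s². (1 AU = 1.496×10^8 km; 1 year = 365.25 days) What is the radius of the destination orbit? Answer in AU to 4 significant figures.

r₂ = 6.700 AU

In km: r₁ = 2.04 × 1.496×10^8 = 3.05184×10^8 km.
Transfer time t = 4.568 years × 365.25 × 86400 s = 1.441551168×10^8 s, and t = π√(a_t³/μ).
So a_t = (μ t²/π²)^(1/3) = (1.327×10^11 × (1.441551168×10^8)² / π²)^(1/3) = 6.5375×10^8 km.
Since a_t = (r₁ + r₂)/2, r₂ = 2a_t − r₁ = 2×6.5375×10^8 − 3.05184×10^8 = 1.002316×10^9 km.
In AU: r₂ = 1.002316×10^9 / 1.496×10^8 = 6.700 AU.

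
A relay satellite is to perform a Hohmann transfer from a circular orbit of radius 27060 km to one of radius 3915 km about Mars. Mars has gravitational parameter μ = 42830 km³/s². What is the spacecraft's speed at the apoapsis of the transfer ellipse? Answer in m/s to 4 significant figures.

v = 632.5 m/s

Semi-major axis of the transfer orbit: a_t = (27060 + 3915)/2 = 15487.5 km.
The apoapsis of the transfer ellipse is at r = 27060 km.
Applying v² = μ(2/r − 1/a_t): v = 0.6325 km/s.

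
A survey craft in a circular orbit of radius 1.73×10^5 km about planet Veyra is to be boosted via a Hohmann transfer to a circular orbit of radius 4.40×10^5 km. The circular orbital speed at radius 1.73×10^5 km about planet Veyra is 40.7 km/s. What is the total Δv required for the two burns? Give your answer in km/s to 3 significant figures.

From the circular-orbit relation v² = μ/r at r = 1.73×10^5 km: μ = v²r = (40.7)² × 1.73×10^5 = 2.86573×10^8 km³/s².
The Hohmann ellipse has a_t = (r₁ + r₂)/2 = 3.065×10^5 km.
Circular speed at r₁: v₁ = √(μ/r₁) = √(2.86573×10^8/1.730×10^5) = 40.700 km/s.
On the transfer ellipse at r₁, v² = μ(2/r − 1/a) gives v_p = √[μ(2/r₁ − 1/a_t)] = 48.765 km/s.
First burn Δv₁ = |v_p − v₁| = 8.065 km/s.
At r₂, v₂ = √(μ/r₂) = 25.5206 km/s.
Transfer-orbit speed at r₂: v_a = √[μ(2/r₂ − 1/a_t)] = 19.1734 km/s.
Second burn Δv₂ = |v₂ − v_a| = 6.347 km/s.
Δv = Δv₁ + Δv₂ = 8.065 + 6.347 = 14.41 km/s.

Δv = 14.4 km/s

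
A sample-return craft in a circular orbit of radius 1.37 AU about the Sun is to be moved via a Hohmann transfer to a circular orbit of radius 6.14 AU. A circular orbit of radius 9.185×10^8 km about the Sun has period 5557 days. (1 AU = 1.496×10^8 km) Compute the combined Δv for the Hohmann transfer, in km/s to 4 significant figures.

From Kepler's third law T² = 4π²r³/μ at r = 9.185×10^8 km, T = 5557 days = 5557 × 86400 s = 4.801248×10^8 s: μ = 4π²r³/T² = 1.32706×10^11 km³/s².
In km: r₁ = 1.37 × 1.496×10^8 = 2.04952×10^8 km; r₂ = 6.14 × 1.496×10^8 = 9.18544×10^8 km.
Semi-major axis of the transfer orbit: a_t = (2.04952×10^8 + 9.18544×10^8)/2 = 5.61748×10^8 km.
Circular speed at r₁: v₁ = √(μ/r₁) = √(1.32706×10^11/2.04952×10^8) = 25.446 km/s.
On the transfer ellipse at r₁, v² = μ(2/r − 1/a) gives v_p = √[μ(2/r₁ − 1/a_t)] = 32.539 km/s.
First burn Δv₁ = |v_p − v₁| = 7.093 km/s.
At r₂, v₂ = √(μ/r₂) = 12.02 km/s.
Transfer-orbit speed at r₂: v_a = √[μ(2/r₂ − 1/a_t)] = 7.260 km/s.
Second burn Δv₂ = |v₂ − v_a| = 4.760 km/s.
Total Δv = Δv₁ + Δv₂ = 11.85 km/s.

Δv = 11.85 km/s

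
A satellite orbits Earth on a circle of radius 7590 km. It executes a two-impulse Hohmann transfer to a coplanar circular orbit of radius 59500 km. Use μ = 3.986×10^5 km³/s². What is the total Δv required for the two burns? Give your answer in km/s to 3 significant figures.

Transfer-ellipse semi-major axis a_t = (r₁ + r₂)/2 = (7590 + 59500)/2 = 33545 km.
Circular speed at r₁: v₁ = √(μ/r₁) = √(3.986×10^5/7590) = 7.2468 km/s.
On the transfer ellipse at r₁, vis-viva equation gives v_p = √[μ(2/r₁ − 1/a_t)] = 9.6514 km/s.
First burn Δv₁ = |v_p − v₁| = 2.405 km/s.
At r₂, v₂ = √(μ/r₂) = 2.588 km/s.
Transfer-orbit speed at r₂: v_a = √[μ(2/r₂ − 1/a_t)] = 1.231 km/s.
Second burn Δv₂ = |v₂ − v_a| = 1.357 km/s.
Total Δv = Δv₁ + Δv₂ = 3.762 km/s.

Δv = 3.76 km/s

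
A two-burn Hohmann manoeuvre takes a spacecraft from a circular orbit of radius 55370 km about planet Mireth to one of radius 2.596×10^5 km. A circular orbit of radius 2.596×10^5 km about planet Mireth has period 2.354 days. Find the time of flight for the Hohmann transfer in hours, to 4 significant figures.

t = 13.35 hours

From Kepler's third law T² = 4π²r³/μ at r = 2.596×10^5 km, T = 2.354 days = 2.354 × 86400 s = 2.033856×10^5 s: μ = 4π²r³/T² = 1.66968×10^7 km³/s².
Semi-major axis of the transfer orbit: a_t = (55370 + 2.596×10^5)/2 = 1.57485×10^5 km.
Half the transfer-orbit period gives t = π√(a_t³/μ) = 48050 s.
Converting: 48050 s ÷ 3600 s/hour = 13.35 hours.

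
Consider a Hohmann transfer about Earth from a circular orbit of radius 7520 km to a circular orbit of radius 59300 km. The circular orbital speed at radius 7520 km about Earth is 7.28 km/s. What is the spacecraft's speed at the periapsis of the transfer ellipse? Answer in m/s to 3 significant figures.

From the circular-orbit relation v² = μ/r at r = 7520 km: μ = v²r = (7.28)² × 7520 = 3.98548×10^5 km³/s².
Semi-major axis of the transfer orbit: a_t = (7520 + 59300)/2 = 33410 km.
The periapsis of the transfer ellipse is at r = 7520 km.
Applying v² = μ(2/r − 1/a_t): v = 9.699 km/s.

v = 9700 m/s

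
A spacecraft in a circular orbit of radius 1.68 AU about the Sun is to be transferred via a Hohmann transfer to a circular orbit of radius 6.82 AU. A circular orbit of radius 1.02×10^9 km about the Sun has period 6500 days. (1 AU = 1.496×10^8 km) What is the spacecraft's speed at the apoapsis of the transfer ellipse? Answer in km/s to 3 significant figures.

v = 7.17 km/s

From Kepler's third law T² = 4π²r³/μ at r = 1.02×10^9 km, T = 6500 days = 6500 × 86400 s = 5.616×10^8 s: μ = 4π²r³/T² = 1.32833×10^11 km³/s².
In km: r₁ = 1.68 × 1.496×10^8 = 2.51328×10^8 km; r₂ = 6.82 × 1.496×10^8 = 1.020272×10^9 km.
Transfer-ellipse semi-major axis a_t = (r₁ + r₂)/2 = (2.51328×10^8 + 1.020272×10^9)/2 = 6.358×10^8 km.
At apoapsis, r = 1.020272×10^9 km.
From the vis-viva equation, v = √[μ(2/r − 1/a_t)] = 7.174 km/s.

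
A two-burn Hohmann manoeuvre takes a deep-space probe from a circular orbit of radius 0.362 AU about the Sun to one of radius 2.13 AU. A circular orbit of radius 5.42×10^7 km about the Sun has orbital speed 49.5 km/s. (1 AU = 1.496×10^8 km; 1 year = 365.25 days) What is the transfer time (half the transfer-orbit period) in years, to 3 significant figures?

t = 0.695 years

From the circular-orbit relation v² = μ/r at r = 5.42×10^7 km: μ = v²r = (49.5)² × 5.42×10^7 = 1.32804×10^11 km³/s².
In km: r₁ = 0.362 × 1.496×10^8 = 5.41552×10^7 km; r₂ = 2.13 × 1.496×10^8 = 3.18648×10^8 km.
Semi-major axis of the transfer orbit: a_t = (5.41552×10^7 + 3.18648×10^8)/2 = 1.864016×10^8 km.
Half the transfer-orbit period gives t = π√(a_t³/μ) = 2.194×10^7 s.
Converting: 2.194×10^7 s ÷ 3.15576×10^7 s/year (365.25 × 86400) = 0.695 years.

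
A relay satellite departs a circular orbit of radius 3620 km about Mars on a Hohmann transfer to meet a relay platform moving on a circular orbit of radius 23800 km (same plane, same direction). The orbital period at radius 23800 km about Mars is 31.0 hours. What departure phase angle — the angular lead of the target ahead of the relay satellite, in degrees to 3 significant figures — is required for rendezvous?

φ = 101°

From Kepler's third law T² = 4π²r³/μ at r = 23800 km, T = 31.0 hours = 31.0 × 3600 s = 1.116×10^5 s: μ = 4π²r³/T² = 42732.9 km³/s².
Semi-major axis of the transfer orbit: a_t = (3620 + 23800)/2 = 13710 km.
Transfer time t = π√(a_t³/μ) = 24396 s.
Target angular speed ω₂ = √(μ/r₂³) = 5.6301×10^-5 rad/s.
Angle swept by the target during transfer: ω₂·t = 1.3735 rad = 78.70°.
Arrival is 180° from departure on the ellipse, so φ = 180° − 78.70° = 101°.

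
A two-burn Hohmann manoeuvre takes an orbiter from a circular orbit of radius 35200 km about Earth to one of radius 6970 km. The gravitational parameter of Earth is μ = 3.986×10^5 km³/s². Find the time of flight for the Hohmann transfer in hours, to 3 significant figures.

Transfer-ellipse semi-major axis a_t = (r₁ + r₂)/2 = (35200 + 6970)/2 = 21085 km.
Transfer time t = π√(a_t³/μ) = π√((21085)³ / 3.986×10^5) = 15230 s.
Converting: 15230 s ÷ 3600 s/hour = 4.23 hours.

t = 4.23 hours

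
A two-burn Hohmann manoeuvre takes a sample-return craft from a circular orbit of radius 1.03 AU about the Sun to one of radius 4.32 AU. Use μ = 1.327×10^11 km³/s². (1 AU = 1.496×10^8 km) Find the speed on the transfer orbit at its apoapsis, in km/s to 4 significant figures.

In km: r₁ = 1.03 × 1.496×10^8 = 1.54088×10^8 km; r₂ = 4.32 × 1.496×10^8 = 6.46272×10^8 km.
Transfer-ellipse semi-major axis a_t = (r₁ + r₂)/2 = (1.54088×10^8 + 6.46272×10^8)/2 = 4.0018×10^8 km.
The apoapsis of the transfer ellipse is at r = 6.46272×10^8 km.
From the vis-viva equation, v = √[μ(2/r − 1/a_t)] = 8.892 km/s.

v = 8.892 km/s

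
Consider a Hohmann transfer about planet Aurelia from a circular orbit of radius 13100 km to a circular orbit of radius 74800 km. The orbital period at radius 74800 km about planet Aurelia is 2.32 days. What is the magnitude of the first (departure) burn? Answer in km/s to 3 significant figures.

Δv₁ = 1.71 km/s

From Kepler's third law T² = 4π²r³/μ at r = 74800 km, T = 2.32 days = 2.32 × 86400 s = 2.00448×10^5 s: μ = 4π²r³/T² = 4.11208×10^5 km³/s².
Semi-major axis of the transfer orbit: a_t = (13100 + 74800)/2 = 43950 km.
Circular speed at r = 13100 km: v_c = √(μ/r) = 5.603 km/s.
Vis-viva on the transfer ellipse at r = 13100 km gives v_t = √[μ(2/r − 1/a_t)] = 7.309 km/s.
Δv₁ = |v_t − v_c| = |7.309 − 5.603| = 1.706 km/s.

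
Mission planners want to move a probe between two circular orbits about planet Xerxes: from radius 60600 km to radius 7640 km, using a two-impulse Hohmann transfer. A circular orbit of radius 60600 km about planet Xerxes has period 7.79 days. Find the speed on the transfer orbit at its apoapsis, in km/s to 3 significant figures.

From Kepler's third law T² = 4π²r³/μ at r = 60600 km, T = 7.79 days = 7.79 × 86400 s = 6.73056×10^5 s: μ = 4π²r³/T² = 19394.3 km³/s².
The Hohmann ellipse has a_t = (r₁ + r₂)/2 = 34120 km.
At apoapsis, r = 60600 km.
From the vis-viva equation, v = √[μ(2/r − 1/a_t)] = 0.2677 km/s.

v = 0.268 km/s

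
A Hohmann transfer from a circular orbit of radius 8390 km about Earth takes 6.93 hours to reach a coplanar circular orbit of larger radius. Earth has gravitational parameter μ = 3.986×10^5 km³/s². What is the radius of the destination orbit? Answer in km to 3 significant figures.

Transfer time t = 6.93 hours = 24948 s, and t = π√(a_t³/μ).
So a_t = (μ t²/π²)^(1/3) = (3.986×10^5 × (24948)² / π²)^(1/3) = 29293 km.
Since a_t = (r₁ + r₂)/2, r₂ = 2a_t − r₁ = 2×29293 − 8390 = 50196 km.

r₂ = 50200 km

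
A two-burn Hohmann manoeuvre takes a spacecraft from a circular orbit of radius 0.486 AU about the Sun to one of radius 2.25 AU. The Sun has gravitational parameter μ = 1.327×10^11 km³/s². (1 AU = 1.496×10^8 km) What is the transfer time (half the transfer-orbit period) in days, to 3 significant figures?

In km: r₁ = 0.486 × 1.496×10^8 = 7.27056×10^7 km; r₂ = 2.25 × 1.496×10^8 = 3.366×10^8 km.
The Hohmann ellipse has a_t = (r₁ + r₂)/2 = 2.046528×10^8 km.
Half the transfer-orbit period gives t = π√(a_t³/μ) = 2.525×10^7 s.
Converting: 2.525×10^7 s ÷ 86400 s/day = 292 days.

t = 292 days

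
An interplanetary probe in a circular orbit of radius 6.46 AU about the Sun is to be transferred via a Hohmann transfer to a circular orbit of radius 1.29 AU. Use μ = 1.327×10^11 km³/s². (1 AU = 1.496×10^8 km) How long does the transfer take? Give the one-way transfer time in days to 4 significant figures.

In km: r₁ = 6.46 × 1.496×10^8 = 9.66416×10^8 km; r₂ = 1.29 × 1.496×10^8 = 1.92984×10^8 km.
The Hohmann ellipse has a_t = (r₁ + r₂)/2 = 5.797×10^8 km.
Transfer time t = π√(a_t³/μ) = π√((5.797×10^8)³ / 1.327×10^11) = 1.2037×10^8 s.
Converting: 1.2037×10^8 s ÷ 86400 s/day = 1393 days.

t = 1393 days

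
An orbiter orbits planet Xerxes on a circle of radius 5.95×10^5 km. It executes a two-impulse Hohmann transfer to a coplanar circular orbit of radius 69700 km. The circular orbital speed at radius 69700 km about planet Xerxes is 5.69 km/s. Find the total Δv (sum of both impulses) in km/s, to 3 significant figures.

From the circular-orbit relation v² = μ/r at r = 69700 km: μ = v²r = (5.69)² × 69700 = 2.25661×10^6 km³/s².
Semi-major axis of the transfer orbit: a_t = (5.950×10^5 + 69700)/2 = 3.3235×10^5 km.
Circular speed at r₁: v₁ = √(μ/r₁) = √(2.25661×10^6/5.950×10^5) = 1.9475 km/s.
Transfer-orbit speed at r₁ (v² = μ(2/r − 1/a)): v_a = √[μ(2/r₁ − 1/a_t)] = 0.89184 km/s.
First burn Δv₁ = |v_a − v₁| = 1.056 km/s.
Circular speed at r₂: v₂ = √(μ/r₂) = 5.690 km/s.
Transfer-orbit speed at r₂: v_p = √[μ(2/r₂ − 1/a_t)] = 7.613 km/s.
Second burn Δv₂ = |v₂ − v_p| = 1.923 km/s.
Total Δv = Δv₁ + Δv₂ = 2.979 km/s.

Δv = 2.98 km/s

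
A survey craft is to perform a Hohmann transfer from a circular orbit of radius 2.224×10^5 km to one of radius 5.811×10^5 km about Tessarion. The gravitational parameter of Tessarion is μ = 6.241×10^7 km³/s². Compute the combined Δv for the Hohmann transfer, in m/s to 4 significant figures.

Transfer-ellipse semi-major axis a_t = (r₁ + r₂)/2 = (2.224×10^5 + 5.811×10^5)/2 = 4.0175×10^5 km.
Circular speed at r₁: v₁ = √(μ/r₁) = √(6.241×10^7/2.224×10^5) = 16.752 km/s.
On the transfer ellipse at r₁, v² = μ(2/r − 1/a) gives v_p = √[μ(2/r₁ − 1/a_t)] = 20.147 km/s.
First burn Δv₁ = |v_p − v₁| = 3.395 km/s.
At r₂, v₂ = √(μ/r₂) = 10.3634 km/s.
Transfer-orbit speed at r₂: v_a = √[μ(2/r₂ − 1/a_t)] = 7.71065 km/s.
Second burn Δv₂ = |v₂ − v_a| = 2.653 km/s.
Total Δv = Δv₁ + Δv₂ = 6.048 km/s.

Δv = 6048 m/s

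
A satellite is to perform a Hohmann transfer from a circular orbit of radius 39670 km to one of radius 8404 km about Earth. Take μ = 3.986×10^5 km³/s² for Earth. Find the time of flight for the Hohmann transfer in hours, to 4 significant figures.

Transfer-ellipse semi-major axis a_t = (r₁ + r₂)/2 = (39670 + 8404)/2 = 24037 km.
Half the transfer-orbit period gives t = π√(a_t³/μ) = 18544 s.
Converting: 18544 s ÷ 3600 s/hour = 5.151 hours.

t = 5.151 hours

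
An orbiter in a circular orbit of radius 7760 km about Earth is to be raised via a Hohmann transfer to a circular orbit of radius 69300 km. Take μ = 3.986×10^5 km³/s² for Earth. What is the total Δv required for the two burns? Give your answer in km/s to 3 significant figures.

Transfer-ellipse semi-major axis a_t = (r₁ + r₂)/2 = (7760 + 69300)/2 = 38530 km.
At r₁ the circular-orbit speed is v₁ = √(μ/r₁) = 7.167 km/s.
On the transfer ellipse at r₁, vis-viva gives v_p = √[μ(2/r₁ − 1/a_t)] = 9.612 km/s.
First burn Δv₁ = |v_p − v₁| = 2.445 km/s.
Circular speed at r₂: v₂ = √(μ/r₂) = 2.398 km/s.
Transfer-orbit speed at r₂: v_a = √[μ(2/r₂ − 1/a_t)] = 1.076 km/s.
Second burn Δv₂ = |v₂ − v_a| = 1.322 km/s.
Δv = Δv₁ + Δv₂ = 2.445 + 1.322 = 3.767 km/s.

Δv = 3.77 km/s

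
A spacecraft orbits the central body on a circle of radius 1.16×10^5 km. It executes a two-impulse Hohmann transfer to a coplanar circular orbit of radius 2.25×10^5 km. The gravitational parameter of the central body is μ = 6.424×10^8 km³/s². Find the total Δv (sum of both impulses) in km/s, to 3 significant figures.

Δv = 20.4 km/s

Semi-major axis of the transfer orbit: a_t = (1.160×10^5 + 2.250×10^5)/2 = 1.705×10^5 km.
Circular speed at r₁: v₁ = √(μ/r₁) = √(6.424×10^8/1.160×10^5) = 74.42 km/s.
Transfer-orbit speed at r₁ (v² = μ(2/r − 1/a)): v_p = √[μ(2/r₁ − 1/a_t)] = 85.49 km/s.
First burn Δv₁ = |v_p − v₁| = 11.07 km/s.
At r₂, v₂ = √(μ/r₂) = 53.43 km/s.
Transfer-orbit speed at r₂: v_a = √[μ(2/r₂ − 1/a_t)] = 44.07 km/s.
Second burn Δv₂ = |v₂ − v_a| = 9.360 km/s.
Δv = Δv₁ + Δv₂ = 11.07 + 9.360 = 20.43 km/s.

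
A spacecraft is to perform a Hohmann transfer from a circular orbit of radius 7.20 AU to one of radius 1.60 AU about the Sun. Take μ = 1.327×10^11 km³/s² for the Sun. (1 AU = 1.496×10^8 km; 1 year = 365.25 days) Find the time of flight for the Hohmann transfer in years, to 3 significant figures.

In km: r₁ = 7.20 × 1.496×10^8 = 1.07712×10^9 km; r₂ = 1.60 × 1.496×10^8 = 2.3936×10^8 km.
Semi-major axis of the transfer orbit: a_t = (1.07712×10^9 + 2.3936×10^8)/2 = 6.5824×10^8 km.
Transfer time t = π√(a_t³/μ) = π√((6.5824×10^8)³ / 1.327×10^11) = 1.4564×10^8 s.
Converting: 1.4564×10^8 s ÷ 3.15576×10^7 s/year (365.25 × 86400) = 4.62 years.

t = 4.62 years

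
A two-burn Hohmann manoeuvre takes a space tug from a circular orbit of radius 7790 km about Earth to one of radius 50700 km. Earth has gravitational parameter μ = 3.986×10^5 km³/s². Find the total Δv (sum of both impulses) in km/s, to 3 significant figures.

Semi-major axis of the transfer orbit: a_t = (7790 + 50700)/2 = 29245 km.
At r₁ the circular-orbit speed is v₁ = √(μ/r₁) = 7.153 km/s.
On the transfer ellipse at r₁, vis-viva equation gives v_p = √[μ(2/r₁ − 1/a_t)] = 9.418 km/s.
First burn Δv₁ = |v_p − v₁| = 2.265 km/s.
At r₂, v₂ = √(μ/r₂) = 2.804 km/s.
Transfer-orbit speed at r₂: v_a = √[μ(2/r₂ − 1/a_t)] = 1.447 km/s.
Second burn Δv₂ = |v₂ − v_a| = 1.357 km/s.
Δv = Δv₁ + Δv₂ = 2.265 + 1.357 = 3.622 km/s.

Δv = 3.62 km/s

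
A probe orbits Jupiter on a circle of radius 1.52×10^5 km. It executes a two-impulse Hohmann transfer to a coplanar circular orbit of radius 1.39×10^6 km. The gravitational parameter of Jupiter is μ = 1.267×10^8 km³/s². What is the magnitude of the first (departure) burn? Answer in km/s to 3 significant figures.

Δv₁ = 9.89 km/s

The Hohmann ellipse has a_t = (r₁ + r₂)/2 = 7.710×10^5 km.
Circular speed at r = 1.520×10^5 km: v_c = √(μ/r) = 28.8713 km/s.
Transfer-orbit speed at the same r (vis-viva, a = a_t): v_t = √[μ(2/r − 1/a_t)] = 38.7656 km/s.
Δv₁ = |v_t − v_c| = |38.7656 − 28.8713| = 9.894 km/s.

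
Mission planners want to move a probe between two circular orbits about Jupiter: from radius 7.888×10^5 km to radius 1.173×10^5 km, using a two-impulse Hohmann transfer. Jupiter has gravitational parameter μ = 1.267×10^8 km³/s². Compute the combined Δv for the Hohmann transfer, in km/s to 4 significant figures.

Δv = 16.73 km/s

Transfer-ellipse semi-major axis a_t = (r₁ + r₂)/2 = (7.888×10^5 + 1.173×10^5)/2 = 4.5305×10^5 km.
Circular speed at r₁: v₁ = √(μ/r₁) = √(1.267×10^8/7.888×10^5) = 12.6737 km/s.
Transfer-orbit speed at r₁ (vis-viva): v_a = √[μ(2/r₁ − 1/a_t)] = 6.44883 km/s.
First burn Δv₁ = |v_a − v₁| = 6.2249 km/s.
At r₂, v₂ = √(μ/r₂) = 32.865 km/s.
Transfer-orbit speed at r₂: v_p = √[μ(2/r₂ − 1/a_t)] = 43.366 km/s.
Second burn Δv₂ = |v₂ − v_p| = 10.501 km/s.
Total Δv = Δv₁ + Δv₂ = 16.73 km/s.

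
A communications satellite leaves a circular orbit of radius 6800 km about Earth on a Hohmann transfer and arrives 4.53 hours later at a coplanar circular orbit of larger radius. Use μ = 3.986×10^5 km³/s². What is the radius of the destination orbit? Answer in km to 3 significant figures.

r₂ = 37300 km

Transfer time t = 4.53 hours = 16308 s, and t = π√(a_t³/μ).
So a_t = (μ t²/π²)^(1/3) = (3.986×10^5 × (16308)² / π²)^(1/3) = 22064 km.
Since a_t = (r₁ + r₂)/2, r₂ = 2a_t − r₁ = 2×22064 − 6800 = 37328 km.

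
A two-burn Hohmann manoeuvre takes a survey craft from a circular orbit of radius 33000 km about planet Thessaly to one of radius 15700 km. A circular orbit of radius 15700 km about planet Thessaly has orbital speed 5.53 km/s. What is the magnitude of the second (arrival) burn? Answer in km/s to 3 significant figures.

Δv₂ = 0.908 km/s

From the circular-orbit relation v² = μ/r at r = 15700 km: μ = v²r = (5.53)² × 15700 = 4.80120×10^5 km³/s².
Transfer-ellipse semi-major axis a_t = (r₁ + r₂)/2 = (33000 + 15700)/2 = 24350 km.
On the circular orbit at r = 15700 km, v_c = √(μ/r) = 5.5300 km/s.
Vis-viva on the transfer ellipse at r = 15700 km gives v_t = √[μ(2/r − 1/a_t)] = 6.4377 km/s.
Δv₂ = |v_t − v_c| = |6.4377 − 5.5300| = 0.9077 km/s.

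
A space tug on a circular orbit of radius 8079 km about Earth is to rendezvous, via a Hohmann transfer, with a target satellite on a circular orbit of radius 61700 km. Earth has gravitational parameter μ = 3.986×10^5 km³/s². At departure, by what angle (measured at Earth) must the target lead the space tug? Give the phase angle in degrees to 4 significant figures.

φ = 103.5°

Transfer-ellipse semi-major axis a_t = (r₁ + r₂)/2 = (8079 + 61700)/2 = 34889.5 km.
Transfer time t = π√(a_t³/μ) = 32428 s.
Target angular speed ω₂ = √(μ/r₂³) = 4.1195×10^-5 rad/s.
Angle swept by the target during transfer: ω₂·t = 1.3359 rad = 76.54°.
Arrival is 180° from departure on the ellipse, so φ = 180° − 76.54° = 103.5°.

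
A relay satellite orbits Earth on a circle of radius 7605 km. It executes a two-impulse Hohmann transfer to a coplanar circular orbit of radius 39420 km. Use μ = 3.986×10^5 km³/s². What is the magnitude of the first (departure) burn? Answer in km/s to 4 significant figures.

Semi-major axis of the transfer orbit: a_t = (7605 + 39420)/2 = 23512.5 km.
On the circular orbit at r = 7605 km, v_c = √(μ/r) = 7.240 km/s.
Vis-viva on the transfer ellipse at r = 7605 km gives v_t = √[μ(2/r − 1/a_t)] = 9.374 km/s.
Δv₁ = |v_t − v_c| = |9.374 − 7.240| = 2.134 km/s.

Δv₁ = 2.134 km/s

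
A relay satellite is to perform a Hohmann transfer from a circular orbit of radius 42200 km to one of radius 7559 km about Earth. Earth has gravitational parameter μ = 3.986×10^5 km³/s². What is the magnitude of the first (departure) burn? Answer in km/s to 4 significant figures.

Δv₁ = 1.379 km/s

The Hohmann ellipse has a_t = (r₁ + r₂)/2 = 24879.5 km.
On the circular orbit at r = 42200 km, v_c = √(μ/r) = 3.073 km/s.
Transfer-orbit speed at the same r (vis-viva, a = a_t): v_t = √[μ(2/r − 1/a_t)] = 1.694 km/s.
Δv₁ = |v_t − v_c| = |1.694 − 3.073| = 1.379 km/s.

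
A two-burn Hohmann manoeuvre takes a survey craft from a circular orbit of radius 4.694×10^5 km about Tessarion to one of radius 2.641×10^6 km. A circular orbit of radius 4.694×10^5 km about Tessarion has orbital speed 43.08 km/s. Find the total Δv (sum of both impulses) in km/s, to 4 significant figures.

From the circular-orbit relation v² = μ/r at r = 4.694×10^5 km: μ = v²r = (43.08)² × 4.694×10^5 = 8.71153×10^8 km³/s².
The Hohmann ellipse has a_t = (r₁ + r₂)/2 = 1.5552×10^6 km.
Circular speed at r₁: v₁ = √(μ/r₁) = √(8.71153×10^8/4.694×10^5) = 43.08 km/s.
Transfer-orbit speed at r₁ (vis-viva equation): v_p = √[μ(2/r₁ − 1/a_t)] = 56.14 km/s.
First burn Δv₁ = |v_p − v₁| = 13.06 km/s.
At r₂, v₂ = √(μ/r₂) = 18.162 km/s.
Transfer-orbit speed at r₂: v_a = √[μ(2/r₂ − 1/a_t)] = 9.9780 km/s.
Second burn Δv₂ = |v₂ − v_a| = 8.184 km/s.
Δv = Δv₁ + Δv₂ = 13.06 + 8.184 = 21.24 km/s.

Δv = 21.24 km/s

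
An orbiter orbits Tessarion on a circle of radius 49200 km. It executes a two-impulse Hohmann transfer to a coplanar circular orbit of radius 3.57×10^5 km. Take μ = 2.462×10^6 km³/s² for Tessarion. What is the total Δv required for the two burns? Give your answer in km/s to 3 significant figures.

The Hohmann ellipse has a_t = (r₁ + r₂)/2 = 2.031×10^5 km.
At r₁ the circular-orbit speed is v₁ = √(μ/r₁) = 7.07394 km/s.
On the transfer ellipse at r₁, v² = μ(2/r − 1/a) gives v_p = √[μ(2/r₁ − 1/a_t)] = 9.37866 km/s.
First burn Δv₁ = |v_p − v₁| = 2.3047 km/s.
Circular speed at r₂: v₂ = √(μ/r₂) = 2.6261 km/s.
Transfer-orbit speed at r₂: v_a = √[μ(2/r₂ − 1/a_t)] = 1.2925 km/s.
Second burn Δv₂ = |v₂ − v_a| = 1.3336 km/s.
Total Δv = Δv₁ + Δv₂ = 3.638 km/s.

Δv = 3.64 km/s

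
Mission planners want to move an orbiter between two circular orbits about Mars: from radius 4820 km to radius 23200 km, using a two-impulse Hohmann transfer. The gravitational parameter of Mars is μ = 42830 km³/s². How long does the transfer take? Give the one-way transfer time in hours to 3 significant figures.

The Hohmann ellipse has a_t = (r₁ + r₂)/2 = 14010 km.
Half the transfer-orbit period gives t = π√(a_t³/μ) = 25170 s.
Converting: 25170 s ÷ 3600 s/hour = 6.99 hours.

t = 6.99 hours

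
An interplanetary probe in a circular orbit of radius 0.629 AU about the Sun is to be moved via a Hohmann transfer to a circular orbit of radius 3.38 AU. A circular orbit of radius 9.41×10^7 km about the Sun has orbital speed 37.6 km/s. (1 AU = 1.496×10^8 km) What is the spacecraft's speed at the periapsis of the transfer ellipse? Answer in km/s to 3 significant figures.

v = 48.8 km/s

From the circular-orbit relation v² = μ/r at r = 9.41×10^7 km: μ = v²r = (37.6)² × 9.41×10^7 = 1.33035×10^11 km³/s².
In km: r₁ = 0.629 × 1.496×10^8 = 9.40984×10^7 km; r₂ = 3.38 × 1.496×10^8 = 5.05648×10^8 km.
Transfer-ellipse semi-major axis a_t = (r₁ + r₂)/2 = (9.40984×10^7 + 5.05648×10^8)/2 = 2.998732×10^8 km.
At periapsis, r = 9.40984×10^7 km.
Vis-viva: v = √[μ(2/r − 1/a_t)] = √[1.33035×10^11 × (2/9.40984×10^7 − 1/2.998732×10^8)] = 48.83 km/s.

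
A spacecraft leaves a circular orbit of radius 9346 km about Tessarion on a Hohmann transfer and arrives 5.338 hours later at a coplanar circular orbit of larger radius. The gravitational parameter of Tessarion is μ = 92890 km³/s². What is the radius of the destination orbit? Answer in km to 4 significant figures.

Transfer time t = 5.338 hours = 19216.8 s, and t = π√(a_t³/μ).
So a_t = (μ t²/π²)^(1/3) = (92890 × (19216.8)² / π²)^(1/3) = 15148 km.
Since a_t = (r₁ + r₂)/2, r₂ = 2a_t − r₁ = 2×15148 − 9346 = 20950 km.

r₂ = 20950 km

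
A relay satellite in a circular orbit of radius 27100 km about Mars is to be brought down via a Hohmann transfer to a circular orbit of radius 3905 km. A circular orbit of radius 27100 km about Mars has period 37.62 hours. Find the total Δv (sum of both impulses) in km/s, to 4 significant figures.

From Kepler's third law T² = 4π²r³/μ at r = 27100 km, T = 37.62 hours = 37.62 × 3600 s = 1.35432×10^5 s: μ = 4π²r³/T² = 42837.6 km³/s².
The Hohmann ellipse has a_t = (r₁ + r₂)/2 = 15502.5 km.
Circular speed at r₁: v₁ = √(μ/r₁) = √(42837.6/27100) = 1.2573 km/s.
On the transfer ellipse at r₁, v² = μ(2/r − 1/a) gives v_a = √[μ(2/r₁ − 1/a_t)] = 0.63101 km/s.
First burn Δv₁ = |v_a − v₁| = 0.6263 km/s.
At r₂, v₂ = √(μ/r₂) = 3.312 km/s.
Transfer-orbit speed at r₂: v_p = √[μ(2/r₂ − 1/a_t)] = 4.379 km/s.
Second burn Δv₂ = |v₂ − v_p| = 1.067 km/s.
Δv = Δv₁ + Δv₂ = 0.6263 + 1.067 = 1.693 km/s.

Δv = 1.693 km/s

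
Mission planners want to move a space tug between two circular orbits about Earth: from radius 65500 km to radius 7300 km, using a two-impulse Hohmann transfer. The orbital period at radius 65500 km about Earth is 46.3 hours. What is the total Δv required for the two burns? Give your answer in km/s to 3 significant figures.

Δv = 3.89 km/s

From Kepler's third law T² = 4π²r³/μ at r = 65500 km, T = 46.3 hours = 46.3 × 3600 s = 1.6668×10^5 s: μ = 4π²r³/T² = 3.99316×10^5 km³/s².
Semi-major axis of the transfer orbit: a_t = (65500 + 7300)/2 = 36400 km.
Circular speed at r₁: v₁ = √(μ/r₁) = √(3.99316×10^5/65500) = 2.4691 km/s.
Transfer-orbit speed at r₁ (v² = μ(2/r − 1/a)): v_a = √[μ(2/r₁ − 1/a_t)] = 1.1057 km/s.
First burn Δv₁ = |v_a − v₁| = 1.3634 km/s.
At r₂, v₂ = √(μ/r₂) = 7.3960 km/s.
Transfer-orbit speed at r₂: v_p = √[μ(2/r₂ − 1/a_t)] = 9.9213 km/s.
Second burn Δv₂ = |v₂ − v_p| = 2.5253 km/s.
Δv = Δv₁ + Δv₂ = 1.3634 + 2.5253 = 3.889 km/s.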